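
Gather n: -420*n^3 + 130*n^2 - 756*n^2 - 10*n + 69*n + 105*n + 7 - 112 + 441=-420*n^3 - 626*n^2 + 164*n + 336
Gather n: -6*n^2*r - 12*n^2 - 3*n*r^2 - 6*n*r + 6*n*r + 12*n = n^2*(-6*r - 12) + n*(12 - 3*r^2)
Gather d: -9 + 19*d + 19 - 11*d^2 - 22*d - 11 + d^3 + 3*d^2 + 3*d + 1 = d^3 - 8*d^2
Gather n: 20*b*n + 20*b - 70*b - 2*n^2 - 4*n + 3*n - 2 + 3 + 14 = -50*b - 2*n^2 + n*(20*b - 1) + 15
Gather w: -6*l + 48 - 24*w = -6*l - 24*w + 48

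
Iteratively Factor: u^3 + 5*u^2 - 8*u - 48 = (u + 4)*(u^2 + u - 12) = (u - 3)*(u + 4)*(u + 4)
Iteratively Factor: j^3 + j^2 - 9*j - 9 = (j + 3)*(j^2 - 2*j - 3) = (j + 1)*(j + 3)*(j - 3)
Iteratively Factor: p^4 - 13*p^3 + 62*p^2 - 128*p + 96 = (p - 4)*(p^3 - 9*p^2 + 26*p - 24) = (p - 4)*(p - 2)*(p^2 - 7*p + 12) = (p - 4)^2*(p - 2)*(p - 3)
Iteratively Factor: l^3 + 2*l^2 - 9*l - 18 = (l + 3)*(l^2 - l - 6) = (l + 2)*(l + 3)*(l - 3)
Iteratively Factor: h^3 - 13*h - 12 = (h + 1)*(h^2 - h - 12) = (h + 1)*(h + 3)*(h - 4)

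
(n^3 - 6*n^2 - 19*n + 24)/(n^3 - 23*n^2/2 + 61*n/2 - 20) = 2*(n + 3)/(2*n - 5)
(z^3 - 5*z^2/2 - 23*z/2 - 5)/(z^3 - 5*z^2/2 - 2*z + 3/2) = (2*z^3 - 5*z^2 - 23*z - 10)/(2*z^3 - 5*z^2 - 4*z + 3)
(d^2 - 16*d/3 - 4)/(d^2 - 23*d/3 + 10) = (3*d + 2)/(3*d - 5)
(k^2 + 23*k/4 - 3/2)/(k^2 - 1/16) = 4*(k + 6)/(4*k + 1)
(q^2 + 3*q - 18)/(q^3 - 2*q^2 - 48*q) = (q - 3)/(q*(q - 8))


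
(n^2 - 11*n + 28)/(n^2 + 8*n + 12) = (n^2 - 11*n + 28)/(n^2 + 8*n + 12)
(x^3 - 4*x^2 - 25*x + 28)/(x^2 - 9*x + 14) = (x^2 + 3*x - 4)/(x - 2)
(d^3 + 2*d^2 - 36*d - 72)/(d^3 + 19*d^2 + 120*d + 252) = (d^2 - 4*d - 12)/(d^2 + 13*d + 42)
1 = 1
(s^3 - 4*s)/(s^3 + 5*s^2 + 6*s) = (s - 2)/(s + 3)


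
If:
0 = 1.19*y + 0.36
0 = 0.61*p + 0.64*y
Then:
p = 0.32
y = -0.30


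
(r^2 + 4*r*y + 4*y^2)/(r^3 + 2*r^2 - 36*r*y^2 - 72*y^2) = (r^2 + 4*r*y + 4*y^2)/(r^3 + 2*r^2 - 36*r*y^2 - 72*y^2)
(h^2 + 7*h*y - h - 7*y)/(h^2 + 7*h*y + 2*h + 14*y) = (h - 1)/(h + 2)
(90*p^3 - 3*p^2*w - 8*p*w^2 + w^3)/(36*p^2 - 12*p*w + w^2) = (15*p^2 + 2*p*w - w^2)/(6*p - w)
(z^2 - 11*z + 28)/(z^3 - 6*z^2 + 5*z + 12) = (z - 7)/(z^2 - 2*z - 3)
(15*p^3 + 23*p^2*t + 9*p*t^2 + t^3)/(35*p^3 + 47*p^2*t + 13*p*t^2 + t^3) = (3*p + t)/(7*p + t)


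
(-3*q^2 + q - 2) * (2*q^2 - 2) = -6*q^4 + 2*q^3 + 2*q^2 - 2*q + 4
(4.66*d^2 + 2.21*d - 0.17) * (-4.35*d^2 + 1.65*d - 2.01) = -20.271*d^4 - 1.9245*d^3 - 4.9806*d^2 - 4.7226*d + 0.3417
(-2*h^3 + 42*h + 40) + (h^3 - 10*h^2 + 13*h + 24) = -h^3 - 10*h^2 + 55*h + 64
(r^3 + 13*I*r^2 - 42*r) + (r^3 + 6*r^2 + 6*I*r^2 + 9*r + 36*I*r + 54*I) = 2*r^3 + 6*r^2 + 19*I*r^2 - 33*r + 36*I*r + 54*I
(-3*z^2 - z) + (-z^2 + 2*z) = -4*z^2 + z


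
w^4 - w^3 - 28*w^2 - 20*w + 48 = (w - 6)*(w - 1)*(w + 2)*(w + 4)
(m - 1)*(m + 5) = m^2 + 4*m - 5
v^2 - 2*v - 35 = (v - 7)*(v + 5)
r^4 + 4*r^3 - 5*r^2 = r^2*(r - 1)*(r + 5)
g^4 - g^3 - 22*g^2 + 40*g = g*(g - 4)*(g - 2)*(g + 5)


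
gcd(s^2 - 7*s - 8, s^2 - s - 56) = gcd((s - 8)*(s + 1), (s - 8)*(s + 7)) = s - 8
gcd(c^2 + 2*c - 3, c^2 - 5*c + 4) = c - 1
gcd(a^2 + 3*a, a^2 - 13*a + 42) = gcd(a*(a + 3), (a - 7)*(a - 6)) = 1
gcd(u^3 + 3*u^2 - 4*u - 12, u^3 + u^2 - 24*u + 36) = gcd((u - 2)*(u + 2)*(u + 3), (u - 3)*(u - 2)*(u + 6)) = u - 2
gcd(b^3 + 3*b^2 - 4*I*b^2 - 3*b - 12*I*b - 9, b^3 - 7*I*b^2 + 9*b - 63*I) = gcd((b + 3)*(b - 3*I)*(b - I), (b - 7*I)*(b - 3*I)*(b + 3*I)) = b - 3*I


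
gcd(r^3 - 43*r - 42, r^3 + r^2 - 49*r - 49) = r^2 - 6*r - 7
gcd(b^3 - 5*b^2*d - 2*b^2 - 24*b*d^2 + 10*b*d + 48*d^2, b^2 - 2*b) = b - 2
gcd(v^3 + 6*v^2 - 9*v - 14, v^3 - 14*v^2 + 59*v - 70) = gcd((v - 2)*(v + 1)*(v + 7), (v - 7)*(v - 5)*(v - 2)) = v - 2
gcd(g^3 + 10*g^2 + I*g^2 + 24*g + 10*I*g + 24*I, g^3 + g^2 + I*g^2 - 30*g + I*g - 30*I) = g^2 + g*(6 + I) + 6*I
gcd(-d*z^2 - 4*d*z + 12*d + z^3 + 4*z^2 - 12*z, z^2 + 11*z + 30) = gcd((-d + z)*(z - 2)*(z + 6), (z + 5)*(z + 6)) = z + 6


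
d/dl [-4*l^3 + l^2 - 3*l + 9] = -12*l^2 + 2*l - 3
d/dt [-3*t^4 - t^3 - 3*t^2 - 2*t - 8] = -12*t^3 - 3*t^2 - 6*t - 2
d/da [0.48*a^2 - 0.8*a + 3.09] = 0.96*a - 0.8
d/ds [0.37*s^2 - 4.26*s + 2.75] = 0.74*s - 4.26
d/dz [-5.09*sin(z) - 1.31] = -5.09*cos(z)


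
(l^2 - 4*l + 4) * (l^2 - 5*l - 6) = l^4 - 9*l^3 + 18*l^2 + 4*l - 24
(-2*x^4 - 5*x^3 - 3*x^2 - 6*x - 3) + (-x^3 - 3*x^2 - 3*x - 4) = -2*x^4 - 6*x^3 - 6*x^2 - 9*x - 7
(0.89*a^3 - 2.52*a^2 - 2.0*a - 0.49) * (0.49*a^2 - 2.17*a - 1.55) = 0.4361*a^5 - 3.1661*a^4 + 3.1089*a^3 + 8.0059*a^2 + 4.1633*a + 0.7595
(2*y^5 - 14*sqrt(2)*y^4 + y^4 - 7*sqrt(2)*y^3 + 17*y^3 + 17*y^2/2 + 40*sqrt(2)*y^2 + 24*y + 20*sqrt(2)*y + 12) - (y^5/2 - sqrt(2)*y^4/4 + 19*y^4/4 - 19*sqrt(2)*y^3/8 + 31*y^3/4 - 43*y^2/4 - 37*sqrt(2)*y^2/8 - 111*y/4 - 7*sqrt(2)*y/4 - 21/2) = 3*y^5/2 - 55*sqrt(2)*y^4/4 - 15*y^4/4 - 37*sqrt(2)*y^3/8 + 37*y^3/4 + 77*y^2/4 + 357*sqrt(2)*y^2/8 + 87*sqrt(2)*y/4 + 207*y/4 + 45/2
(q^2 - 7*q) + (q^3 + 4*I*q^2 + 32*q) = q^3 + q^2 + 4*I*q^2 + 25*q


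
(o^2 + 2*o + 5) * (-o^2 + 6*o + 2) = -o^4 + 4*o^3 + 9*o^2 + 34*o + 10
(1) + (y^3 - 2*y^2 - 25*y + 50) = y^3 - 2*y^2 - 25*y + 51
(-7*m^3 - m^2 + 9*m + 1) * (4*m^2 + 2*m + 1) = -28*m^5 - 18*m^4 + 27*m^3 + 21*m^2 + 11*m + 1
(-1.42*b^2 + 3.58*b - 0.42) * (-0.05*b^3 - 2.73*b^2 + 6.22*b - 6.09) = 0.071*b^5 + 3.6976*b^4 - 18.5848*b^3 + 32.062*b^2 - 24.4146*b + 2.5578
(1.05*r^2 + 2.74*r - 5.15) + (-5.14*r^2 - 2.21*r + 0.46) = -4.09*r^2 + 0.53*r - 4.69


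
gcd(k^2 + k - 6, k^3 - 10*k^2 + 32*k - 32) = k - 2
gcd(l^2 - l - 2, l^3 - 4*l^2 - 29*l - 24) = l + 1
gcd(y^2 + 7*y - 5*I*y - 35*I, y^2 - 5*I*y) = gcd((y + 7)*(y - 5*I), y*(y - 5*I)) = y - 5*I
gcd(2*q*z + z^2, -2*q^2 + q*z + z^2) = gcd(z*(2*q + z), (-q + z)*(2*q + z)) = 2*q + z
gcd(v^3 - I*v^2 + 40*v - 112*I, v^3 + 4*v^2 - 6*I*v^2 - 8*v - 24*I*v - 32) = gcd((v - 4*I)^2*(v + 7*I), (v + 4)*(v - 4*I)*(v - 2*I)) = v - 4*I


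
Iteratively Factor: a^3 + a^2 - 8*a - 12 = (a + 2)*(a^2 - a - 6) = (a - 3)*(a + 2)*(a + 2)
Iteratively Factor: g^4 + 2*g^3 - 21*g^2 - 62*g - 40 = (g + 2)*(g^3 - 21*g - 20) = (g + 1)*(g + 2)*(g^2 - g - 20) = (g + 1)*(g + 2)*(g + 4)*(g - 5)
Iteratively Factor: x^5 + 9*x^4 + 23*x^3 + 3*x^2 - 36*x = (x)*(x^4 + 9*x^3 + 23*x^2 + 3*x - 36) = x*(x - 1)*(x^3 + 10*x^2 + 33*x + 36) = x*(x - 1)*(x + 3)*(x^2 + 7*x + 12) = x*(x - 1)*(x + 3)*(x + 4)*(x + 3)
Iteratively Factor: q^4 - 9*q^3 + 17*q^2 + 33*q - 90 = (q - 3)*(q^3 - 6*q^2 - q + 30) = (q - 3)^2*(q^2 - 3*q - 10) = (q - 5)*(q - 3)^2*(q + 2)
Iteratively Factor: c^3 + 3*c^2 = (c + 3)*(c^2) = c*(c + 3)*(c)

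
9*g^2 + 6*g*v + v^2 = (3*g + v)^2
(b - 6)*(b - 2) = b^2 - 8*b + 12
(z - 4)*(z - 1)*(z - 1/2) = z^3 - 11*z^2/2 + 13*z/2 - 2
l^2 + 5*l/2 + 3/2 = (l + 1)*(l + 3/2)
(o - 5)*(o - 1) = o^2 - 6*o + 5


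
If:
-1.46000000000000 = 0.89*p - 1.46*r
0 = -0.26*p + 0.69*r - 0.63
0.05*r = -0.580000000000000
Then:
No Solution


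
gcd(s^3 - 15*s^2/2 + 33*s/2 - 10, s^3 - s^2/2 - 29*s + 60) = s^2 - 13*s/2 + 10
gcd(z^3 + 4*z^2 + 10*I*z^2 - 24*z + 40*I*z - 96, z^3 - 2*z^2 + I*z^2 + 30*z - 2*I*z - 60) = z + 6*I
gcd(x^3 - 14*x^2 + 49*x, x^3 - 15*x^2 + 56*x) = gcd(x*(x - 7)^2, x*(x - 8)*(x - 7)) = x^2 - 7*x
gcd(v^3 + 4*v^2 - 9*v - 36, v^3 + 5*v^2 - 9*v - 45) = v^2 - 9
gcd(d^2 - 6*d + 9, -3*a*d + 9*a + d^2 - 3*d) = d - 3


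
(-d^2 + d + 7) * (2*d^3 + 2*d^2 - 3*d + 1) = -2*d^5 + 19*d^3 + 10*d^2 - 20*d + 7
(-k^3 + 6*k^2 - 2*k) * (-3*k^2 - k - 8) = 3*k^5 - 17*k^4 + 8*k^3 - 46*k^2 + 16*k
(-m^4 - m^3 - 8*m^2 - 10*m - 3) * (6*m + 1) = -6*m^5 - 7*m^4 - 49*m^3 - 68*m^2 - 28*m - 3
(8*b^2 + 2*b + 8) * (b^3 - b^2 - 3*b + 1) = 8*b^5 - 6*b^4 - 18*b^3 - 6*b^2 - 22*b + 8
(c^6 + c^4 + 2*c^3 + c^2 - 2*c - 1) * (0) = 0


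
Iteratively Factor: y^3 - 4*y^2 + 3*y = (y - 1)*(y^2 - 3*y) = y*(y - 1)*(y - 3)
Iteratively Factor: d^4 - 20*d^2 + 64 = (d - 2)*(d^3 + 2*d^2 - 16*d - 32) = (d - 2)*(d + 2)*(d^2 - 16) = (d - 2)*(d + 2)*(d + 4)*(d - 4)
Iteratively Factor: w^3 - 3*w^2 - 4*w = (w)*(w^2 - 3*w - 4) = w*(w - 4)*(w + 1)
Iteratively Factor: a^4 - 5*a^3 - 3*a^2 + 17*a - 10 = (a + 2)*(a^3 - 7*a^2 + 11*a - 5) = (a - 1)*(a + 2)*(a^2 - 6*a + 5) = (a - 1)^2*(a + 2)*(a - 5)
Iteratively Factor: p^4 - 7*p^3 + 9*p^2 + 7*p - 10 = (p - 2)*(p^3 - 5*p^2 - p + 5) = (p - 2)*(p - 1)*(p^2 - 4*p - 5) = (p - 2)*(p - 1)*(p + 1)*(p - 5)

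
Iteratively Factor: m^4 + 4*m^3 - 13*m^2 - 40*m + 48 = (m - 3)*(m^3 + 7*m^2 + 8*m - 16) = (m - 3)*(m - 1)*(m^2 + 8*m + 16) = (m - 3)*(m - 1)*(m + 4)*(m + 4)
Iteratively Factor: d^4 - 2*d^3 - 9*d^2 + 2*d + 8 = (d - 1)*(d^3 - d^2 - 10*d - 8) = (d - 1)*(d + 2)*(d^2 - 3*d - 4) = (d - 4)*(d - 1)*(d + 2)*(d + 1)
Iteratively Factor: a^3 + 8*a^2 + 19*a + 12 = (a + 3)*(a^2 + 5*a + 4) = (a + 1)*(a + 3)*(a + 4)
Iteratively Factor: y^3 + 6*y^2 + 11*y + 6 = (y + 1)*(y^2 + 5*y + 6) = (y + 1)*(y + 2)*(y + 3)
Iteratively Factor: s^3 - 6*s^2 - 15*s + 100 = (s + 4)*(s^2 - 10*s + 25) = (s - 5)*(s + 4)*(s - 5)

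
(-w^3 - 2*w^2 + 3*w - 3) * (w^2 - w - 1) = -w^5 - w^4 + 6*w^3 - 4*w^2 + 3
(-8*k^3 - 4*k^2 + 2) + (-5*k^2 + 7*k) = -8*k^3 - 9*k^2 + 7*k + 2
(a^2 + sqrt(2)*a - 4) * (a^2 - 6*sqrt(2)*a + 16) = a^4 - 5*sqrt(2)*a^3 + 40*sqrt(2)*a - 64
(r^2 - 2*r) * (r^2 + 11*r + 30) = r^4 + 9*r^3 + 8*r^2 - 60*r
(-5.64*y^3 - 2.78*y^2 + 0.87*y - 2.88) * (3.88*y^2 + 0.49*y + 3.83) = -21.8832*y^5 - 13.55*y^4 - 19.5878*y^3 - 21.3955*y^2 + 1.9209*y - 11.0304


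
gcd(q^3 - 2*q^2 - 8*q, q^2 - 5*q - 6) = 1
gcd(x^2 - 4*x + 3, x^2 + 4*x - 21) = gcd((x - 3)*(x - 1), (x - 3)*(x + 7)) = x - 3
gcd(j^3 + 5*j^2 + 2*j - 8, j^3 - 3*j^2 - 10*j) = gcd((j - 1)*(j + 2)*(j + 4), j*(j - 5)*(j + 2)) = j + 2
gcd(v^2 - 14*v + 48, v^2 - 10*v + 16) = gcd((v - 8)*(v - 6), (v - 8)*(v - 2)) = v - 8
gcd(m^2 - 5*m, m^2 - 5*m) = m^2 - 5*m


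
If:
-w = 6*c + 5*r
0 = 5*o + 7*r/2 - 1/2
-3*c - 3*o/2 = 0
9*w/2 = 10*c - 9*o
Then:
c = -9/334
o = 9/167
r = 11/167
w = -28/167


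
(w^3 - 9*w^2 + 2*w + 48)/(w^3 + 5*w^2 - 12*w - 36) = (w - 8)/(w + 6)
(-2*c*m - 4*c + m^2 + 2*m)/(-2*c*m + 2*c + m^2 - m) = (m + 2)/(m - 1)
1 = 1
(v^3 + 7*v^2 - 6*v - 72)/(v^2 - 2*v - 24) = (v^2 + 3*v - 18)/(v - 6)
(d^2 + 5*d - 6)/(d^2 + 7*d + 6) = (d - 1)/(d + 1)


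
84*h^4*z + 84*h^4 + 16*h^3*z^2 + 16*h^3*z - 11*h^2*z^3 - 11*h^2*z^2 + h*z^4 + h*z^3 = (-7*h + z)*(-6*h + z)*(2*h + z)*(h*z + h)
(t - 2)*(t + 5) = t^2 + 3*t - 10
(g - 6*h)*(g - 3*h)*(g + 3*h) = g^3 - 6*g^2*h - 9*g*h^2 + 54*h^3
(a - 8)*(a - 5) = a^2 - 13*a + 40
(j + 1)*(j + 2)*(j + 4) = j^3 + 7*j^2 + 14*j + 8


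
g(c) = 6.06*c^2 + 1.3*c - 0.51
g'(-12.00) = -144.14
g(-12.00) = 856.53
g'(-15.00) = -180.50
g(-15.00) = 1343.49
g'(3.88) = 48.33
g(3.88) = 95.76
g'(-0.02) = 1.06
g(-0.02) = -0.53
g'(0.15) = 3.12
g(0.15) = -0.18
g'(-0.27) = -1.97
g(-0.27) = -0.42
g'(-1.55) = -17.49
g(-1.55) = 12.03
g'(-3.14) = -36.76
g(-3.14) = 55.16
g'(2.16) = 27.48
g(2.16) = 30.57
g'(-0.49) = -4.64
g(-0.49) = 0.31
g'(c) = 12.12*c + 1.3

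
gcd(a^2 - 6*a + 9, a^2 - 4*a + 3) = a - 3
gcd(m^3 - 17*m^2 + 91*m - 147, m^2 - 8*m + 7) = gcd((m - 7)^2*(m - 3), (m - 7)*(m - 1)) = m - 7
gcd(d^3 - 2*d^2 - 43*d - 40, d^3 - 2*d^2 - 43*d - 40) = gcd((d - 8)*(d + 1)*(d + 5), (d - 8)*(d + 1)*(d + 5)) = d^3 - 2*d^2 - 43*d - 40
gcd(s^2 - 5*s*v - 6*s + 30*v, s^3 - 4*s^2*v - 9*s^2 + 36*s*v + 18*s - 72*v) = s - 6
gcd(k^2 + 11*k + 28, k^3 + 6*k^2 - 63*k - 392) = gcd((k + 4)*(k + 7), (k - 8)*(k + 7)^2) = k + 7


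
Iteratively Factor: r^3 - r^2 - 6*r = (r - 3)*(r^2 + 2*r) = (r - 3)*(r + 2)*(r)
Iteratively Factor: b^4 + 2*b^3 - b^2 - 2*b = (b - 1)*(b^3 + 3*b^2 + 2*b) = b*(b - 1)*(b^2 + 3*b + 2) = b*(b - 1)*(b + 1)*(b + 2)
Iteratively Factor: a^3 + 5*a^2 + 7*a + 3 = (a + 1)*(a^2 + 4*a + 3) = (a + 1)^2*(a + 3)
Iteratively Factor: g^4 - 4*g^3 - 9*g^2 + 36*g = (g)*(g^3 - 4*g^2 - 9*g + 36) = g*(g - 4)*(g^2 - 9) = g*(g - 4)*(g + 3)*(g - 3)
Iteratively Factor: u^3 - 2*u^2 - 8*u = (u - 4)*(u^2 + 2*u) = u*(u - 4)*(u + 2)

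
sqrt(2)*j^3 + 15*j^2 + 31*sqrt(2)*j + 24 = (j + 3*sqrt(2))*(j + 4*sqrt(2))*(sqrt(2)*j + 1)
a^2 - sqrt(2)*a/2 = a*(a - sqrt(2)/2)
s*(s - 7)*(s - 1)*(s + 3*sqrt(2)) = s^4 - 8*s^3 + 3*sqrt(2)*s^3 - 24*sqrt(2)*s^2 + 7*s^2 + 21*sqrt(2)*s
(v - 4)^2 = v^2 - 8*v + 16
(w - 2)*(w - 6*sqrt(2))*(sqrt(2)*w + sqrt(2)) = sqrt(2)*w^3 - 12*w^2 - sqrt(2)*w^2 - 2*sqrt(2)*w + 12*w + 24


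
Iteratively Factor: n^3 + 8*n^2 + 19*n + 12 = (n + 3)*(n^2 + 5*n + 4) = (n + 3)*(n + 4)*(n + 1)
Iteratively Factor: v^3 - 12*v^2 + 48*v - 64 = (v - 4)*(v^2 - 8*v + 16) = (v - 4)^2*(v - 4)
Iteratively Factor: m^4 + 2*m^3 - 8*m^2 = (m - 2)*(m^3 + 4*m^2) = (m - 2)*(m + 4)*(m^2) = m*(m - 2)*(m + 4)*(m)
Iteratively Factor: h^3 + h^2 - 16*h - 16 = (h + 1)*(h^2 - 16) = (h + 1)*(h + 4)*(h - 4)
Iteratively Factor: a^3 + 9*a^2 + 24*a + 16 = (a + 4)*(a^2 + 5*a + 4) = (a + 1)*(a + 4)*(a + 4)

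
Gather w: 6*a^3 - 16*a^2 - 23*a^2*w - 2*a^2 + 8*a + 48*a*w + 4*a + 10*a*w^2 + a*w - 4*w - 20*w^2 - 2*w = 6*a^3 - 18*a^2 + 12*a + w^2*(10*a - 20) + w*(-23*a^2 + 49*a - 6)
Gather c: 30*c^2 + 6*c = 30*c^2 + 6*c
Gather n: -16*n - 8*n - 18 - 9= -24*n - 27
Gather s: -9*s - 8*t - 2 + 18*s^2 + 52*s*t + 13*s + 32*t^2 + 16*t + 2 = 18*s^2 + s*(52*t + 4) + 32*t^2 + 8*t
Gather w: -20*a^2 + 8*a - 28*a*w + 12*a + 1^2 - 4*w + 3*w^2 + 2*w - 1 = -20*a^2 + 20*a + 3*w^2 + w*(-28*a - 2)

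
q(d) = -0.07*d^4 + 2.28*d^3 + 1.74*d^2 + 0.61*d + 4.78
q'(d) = -0.28*d^3 + 6.84*d^2 + 3.48*d + 0.61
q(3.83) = 145.67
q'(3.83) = 98.54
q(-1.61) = -1.68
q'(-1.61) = 13.91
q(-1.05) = 3.33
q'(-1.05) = 4.82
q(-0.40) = 4.67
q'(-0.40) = 0.33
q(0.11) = 4.87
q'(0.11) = 1.08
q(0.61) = 6.31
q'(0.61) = 5.21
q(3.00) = 78.16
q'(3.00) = 65.05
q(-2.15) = -12.64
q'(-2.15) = 27.53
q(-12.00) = -5143.34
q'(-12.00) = 1427.65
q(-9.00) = -1981.16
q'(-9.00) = 727.45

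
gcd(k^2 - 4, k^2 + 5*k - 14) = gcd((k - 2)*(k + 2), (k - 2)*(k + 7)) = k - 2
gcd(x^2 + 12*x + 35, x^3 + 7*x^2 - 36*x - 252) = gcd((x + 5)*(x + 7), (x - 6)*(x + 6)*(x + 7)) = x + 7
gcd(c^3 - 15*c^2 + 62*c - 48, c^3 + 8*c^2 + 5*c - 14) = c - 1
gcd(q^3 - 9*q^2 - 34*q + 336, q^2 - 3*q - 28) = q - 7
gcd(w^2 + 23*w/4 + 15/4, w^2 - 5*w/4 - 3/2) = w + 3/4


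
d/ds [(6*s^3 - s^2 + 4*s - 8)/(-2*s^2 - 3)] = 2*(-6*s^4 - 23*s^2 - 13*s - 6)/(4*s^4 + 12*s^2 + 9)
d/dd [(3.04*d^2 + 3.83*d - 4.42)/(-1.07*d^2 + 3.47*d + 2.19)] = (14.6469*d^2 + 3.8564*d + 23.7251)/(1.1449*d^4 - 7.4258*d^3 + 7.3543*d^2 + 15.1986*d + 4.7961)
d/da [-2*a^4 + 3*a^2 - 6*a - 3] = -8*a^3 + 6*a - 6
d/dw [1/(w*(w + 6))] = 2*(-w - 3)/(w^2*(w^2 + 12*w + 36))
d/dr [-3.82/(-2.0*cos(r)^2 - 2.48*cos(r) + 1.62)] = (15.28*cos(r) + 9.4736)*sin(r)/(2.0*cos(r)^2 + 2.48*cos(r) - 1.62)^2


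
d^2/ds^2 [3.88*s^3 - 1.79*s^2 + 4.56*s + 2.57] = 23.28*s - 3.58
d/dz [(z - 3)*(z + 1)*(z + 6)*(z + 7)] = 4*z^3 + 33*z^2 + 26*z - 123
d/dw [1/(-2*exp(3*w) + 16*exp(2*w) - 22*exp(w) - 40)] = (3*exp(2*w) - 16*exp(w) + 11)*exp(w)/(2*(exp(3*w) - 8*exp(2*w) + 11*exp(w) + 20)^2)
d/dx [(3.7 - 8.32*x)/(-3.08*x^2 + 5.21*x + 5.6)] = (-25.6256*x^2 + 22.792*x - 65.869)/(9.4864*x^4 - 32.0936*x^3 - 7.3519*x^2 + 58.352*x + 31.36)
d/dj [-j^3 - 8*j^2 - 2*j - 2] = -3*j^2 - 16*j - 2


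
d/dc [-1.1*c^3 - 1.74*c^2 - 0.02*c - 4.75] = -3.3*c^2 - 3.48*c - 0.02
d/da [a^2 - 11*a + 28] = 2*a - 11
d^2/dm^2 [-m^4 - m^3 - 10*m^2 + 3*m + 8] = -12*m^2 - 6*m - 20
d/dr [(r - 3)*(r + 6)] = 2*r + 3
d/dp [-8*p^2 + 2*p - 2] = 2 - 16*p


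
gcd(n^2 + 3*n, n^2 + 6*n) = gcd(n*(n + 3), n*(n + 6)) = n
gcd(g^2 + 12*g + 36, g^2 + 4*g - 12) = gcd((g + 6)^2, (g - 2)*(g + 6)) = g + 6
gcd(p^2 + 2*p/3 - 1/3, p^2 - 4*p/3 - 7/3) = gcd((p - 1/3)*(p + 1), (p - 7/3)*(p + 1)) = p + 1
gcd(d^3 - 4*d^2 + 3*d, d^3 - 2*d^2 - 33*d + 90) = d - 3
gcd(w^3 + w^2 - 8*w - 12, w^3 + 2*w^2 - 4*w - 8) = w^2 + 4*w + 4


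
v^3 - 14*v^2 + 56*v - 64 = (v - 8)*(v - 4)*(v - 2)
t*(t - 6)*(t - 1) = t^3 - 7*t^2 + 6*t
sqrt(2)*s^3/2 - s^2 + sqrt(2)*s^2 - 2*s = s*(s - sqrt(2))*(sqrt(2)*s/2 + sqrt(2))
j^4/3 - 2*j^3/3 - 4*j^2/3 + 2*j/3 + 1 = (j/3 + 1/3)*(j - 3)*(j - 1)*(j + 1)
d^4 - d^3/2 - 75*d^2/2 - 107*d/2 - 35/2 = (d - 7)*(d + 1/2)*(d + 1)*(d + 5)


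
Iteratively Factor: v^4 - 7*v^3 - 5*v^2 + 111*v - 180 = (v - 3)*(v^3 - 4*v^2 - 17*v + 60) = (v - 5)*(v - 3)*(v^2 + v - 12) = (v - 5)*(v - 3)^2*(v + 4)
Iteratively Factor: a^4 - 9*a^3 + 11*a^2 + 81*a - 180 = (a + 3)*(a^3 - 12*a^2 + 47*a - 60) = (a - 4)*(a + 3)*(a^2 - 8*a + 15) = (a - 4)*(a - 3)*(a + 3)*(a - 5)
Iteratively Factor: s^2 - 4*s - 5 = (s + 1)*(s - 5)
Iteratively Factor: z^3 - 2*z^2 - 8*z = (z)*(z^2 - 2*z - 8) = z*(z + 2)*(z - 4)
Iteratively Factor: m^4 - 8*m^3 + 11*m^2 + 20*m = (m - 5)*(m^3 - 3*m^2 - 4*m) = (m - 5)*(m - 4)*(m^2 + m) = (m - 5)*(m - 4)*(m + 1)*(m)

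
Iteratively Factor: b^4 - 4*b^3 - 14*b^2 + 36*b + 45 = (b - 3)*(b^3 - b^2 - 17*b - 15) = (b - 3)*(b + 1)*(b^2 - 2*b - 15) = (b - 5)*(b - 3)*(b + 1)*(b + 3)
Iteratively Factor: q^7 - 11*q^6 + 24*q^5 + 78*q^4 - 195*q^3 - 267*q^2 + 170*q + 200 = (q - 1)*(q^6 - 10*q^5 + 14*q^4 + 92*q^3 - 103*q^2 - 370*q - 200) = (q - 1)*(q + 1)*(q^5 - 11*q^4 + 25*q^3 + 67*q^2 - 170*q - 200) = (q - 5)*(q - 1)*(q + 1)*(q^4 - 6*q^3 - 5*q^2 + 42*q + 40) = (q - 5)*(q - 4)*(q - 1)*(q + 1)*(q^3 - 2*q^2 - 13*q - 10) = (q - 5)*(q - 4)*(q - 1)*(q + 1)*(q + 2)*(q^2 - 4*q - 5) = (q - 5)^2*(q - 4)*(q - 1)*(q + 1)*(q + 2)*(q + 1)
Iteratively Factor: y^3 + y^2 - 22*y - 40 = (y + 2)*(y^2 - y - 20) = (y + 2)*(y + 4)*(y - 5)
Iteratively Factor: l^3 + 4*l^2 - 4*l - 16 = (l - 2)*(l^2 + 6*l + 8) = (l - 2)*(l + 2)*(l + 4)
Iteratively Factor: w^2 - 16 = (w - 4)*(w + 4)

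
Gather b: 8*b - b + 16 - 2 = 7*b + 14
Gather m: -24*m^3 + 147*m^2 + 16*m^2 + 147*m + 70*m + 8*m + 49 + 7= -24*m^3 + 163*m^2 + 225*m + 56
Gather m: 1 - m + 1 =2 - m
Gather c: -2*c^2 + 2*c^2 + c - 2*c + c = 0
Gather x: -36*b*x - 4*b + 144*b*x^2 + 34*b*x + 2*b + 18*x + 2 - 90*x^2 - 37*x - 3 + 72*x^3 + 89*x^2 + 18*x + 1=-2*b + 72*x^3 + x^2*(144*b - 1) + x*(-2*b - 1)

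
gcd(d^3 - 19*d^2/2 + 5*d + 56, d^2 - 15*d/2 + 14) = d - 7/2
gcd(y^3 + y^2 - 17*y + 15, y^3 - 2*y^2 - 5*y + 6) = y^2 - 4*y + 3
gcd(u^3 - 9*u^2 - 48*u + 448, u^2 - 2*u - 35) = 1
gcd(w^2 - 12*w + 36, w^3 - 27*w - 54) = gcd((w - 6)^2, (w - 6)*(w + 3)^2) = w - 6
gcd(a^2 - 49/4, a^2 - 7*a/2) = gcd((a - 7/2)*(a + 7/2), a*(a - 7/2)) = a - 7/2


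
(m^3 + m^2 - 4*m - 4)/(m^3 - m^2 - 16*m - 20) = (m^2 - m - 2)/(m^2 - 3*m - 10)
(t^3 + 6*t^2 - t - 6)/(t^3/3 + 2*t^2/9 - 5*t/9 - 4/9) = 9*(t^2 + 5*t - 6)/(3*t^2 - t - 4)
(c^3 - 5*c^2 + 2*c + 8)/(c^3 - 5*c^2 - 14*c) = (-c^3 + 5*c^2 - 2*c - 8)/(c*(-c^2 + 5*c + 14))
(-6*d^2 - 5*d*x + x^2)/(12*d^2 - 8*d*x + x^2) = (d + x)/(-2*d + x)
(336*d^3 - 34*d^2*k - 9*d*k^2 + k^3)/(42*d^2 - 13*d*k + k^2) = (48*d^2 + 2*d*k - k^2)/(6*d - k)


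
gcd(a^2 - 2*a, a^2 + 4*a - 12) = a - 2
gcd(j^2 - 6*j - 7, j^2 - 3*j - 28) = j - 7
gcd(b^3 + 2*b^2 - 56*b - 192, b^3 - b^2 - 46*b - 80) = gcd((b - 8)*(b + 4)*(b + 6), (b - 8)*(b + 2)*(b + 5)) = b - 8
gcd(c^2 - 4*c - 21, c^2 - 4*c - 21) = c^2 - 4*c - 21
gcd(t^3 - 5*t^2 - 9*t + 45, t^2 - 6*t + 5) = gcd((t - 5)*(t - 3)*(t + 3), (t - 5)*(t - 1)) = t - 5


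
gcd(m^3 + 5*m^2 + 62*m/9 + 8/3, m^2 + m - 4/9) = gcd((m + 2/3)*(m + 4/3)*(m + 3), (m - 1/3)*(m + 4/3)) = m + 4/3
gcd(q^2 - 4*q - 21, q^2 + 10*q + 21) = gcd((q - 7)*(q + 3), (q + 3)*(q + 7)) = q + 3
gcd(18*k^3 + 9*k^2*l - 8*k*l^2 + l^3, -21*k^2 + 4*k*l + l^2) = 3*k - l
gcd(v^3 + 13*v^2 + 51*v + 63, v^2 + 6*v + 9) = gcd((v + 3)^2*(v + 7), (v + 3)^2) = v^2 + 6*v + 9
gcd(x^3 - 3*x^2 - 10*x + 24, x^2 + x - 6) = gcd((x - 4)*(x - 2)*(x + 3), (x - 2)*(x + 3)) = x^2 + x - 6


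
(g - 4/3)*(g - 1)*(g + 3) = g^3 + 2*g^2/3 - 17*g/3 + 4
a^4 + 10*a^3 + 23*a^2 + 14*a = a*(a + 1)*(a + 2)*(a + 7)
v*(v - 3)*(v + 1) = v^3 - 2*v^2 - 3*v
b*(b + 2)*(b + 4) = b^3 + 6*b^2 + 8*b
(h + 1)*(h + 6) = h^2 + 7*h + 6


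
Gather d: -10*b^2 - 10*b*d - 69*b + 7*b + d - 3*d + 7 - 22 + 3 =-10*b^2 - 62*b + d*(-10*b - 2) - 12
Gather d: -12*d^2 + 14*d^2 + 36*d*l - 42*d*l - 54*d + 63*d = 2*d^2 + d*(9 - 6*l)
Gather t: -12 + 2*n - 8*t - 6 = 2*n - 8*t - 18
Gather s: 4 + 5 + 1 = 10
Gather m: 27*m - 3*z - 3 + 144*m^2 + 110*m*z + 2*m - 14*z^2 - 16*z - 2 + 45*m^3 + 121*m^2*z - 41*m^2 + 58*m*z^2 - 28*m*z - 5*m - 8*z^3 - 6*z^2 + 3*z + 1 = 45*m^3 + m^2*(121*z + 103) + m*(58*z^2 + 82*z + 24) - 8*z^3 - 20*z^2 - 16*z - 4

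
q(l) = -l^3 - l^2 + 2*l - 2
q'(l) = -3*l^2 - 2*l + 2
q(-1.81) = -2.97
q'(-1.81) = -4.21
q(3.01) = -32.31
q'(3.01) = -31.20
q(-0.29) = -2.64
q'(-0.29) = 2.33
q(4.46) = -101.69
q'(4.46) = -66.59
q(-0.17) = -2.36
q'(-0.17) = 2.25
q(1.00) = -2.00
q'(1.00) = -3.00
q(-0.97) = -3.97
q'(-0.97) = 1.12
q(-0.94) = -3.93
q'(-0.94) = 1.23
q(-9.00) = 628.00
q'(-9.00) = -223.00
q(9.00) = -794.00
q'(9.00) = -259.00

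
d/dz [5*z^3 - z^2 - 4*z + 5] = 15*z^2 - 2*z - 4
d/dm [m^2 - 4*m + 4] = 2*m - 4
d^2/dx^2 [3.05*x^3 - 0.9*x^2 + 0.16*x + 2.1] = 18.3*x - 1.8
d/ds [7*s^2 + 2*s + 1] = 14*s + 2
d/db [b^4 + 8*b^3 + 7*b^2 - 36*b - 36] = 4*b^3 + 24*b^2 + 14*b - 36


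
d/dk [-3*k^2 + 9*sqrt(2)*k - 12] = -6*k + 9*sqrt(2)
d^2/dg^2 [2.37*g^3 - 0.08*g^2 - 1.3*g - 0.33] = 14.22*g - 0.16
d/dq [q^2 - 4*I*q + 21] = 2*q - 4*I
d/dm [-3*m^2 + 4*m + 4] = 4 - 6*m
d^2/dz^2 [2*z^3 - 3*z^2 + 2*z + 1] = 12*z - 6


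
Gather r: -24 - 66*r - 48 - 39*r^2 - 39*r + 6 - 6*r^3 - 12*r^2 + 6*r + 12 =-6*r^3 - 51*r^2 - 99*r - 54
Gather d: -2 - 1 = -3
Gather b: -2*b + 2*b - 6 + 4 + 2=0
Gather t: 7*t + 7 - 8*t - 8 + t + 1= 0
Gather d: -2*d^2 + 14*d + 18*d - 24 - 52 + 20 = -2*d^2 + 32*d - 56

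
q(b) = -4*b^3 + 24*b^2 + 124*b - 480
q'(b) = -12*b^2 + 48*b + 124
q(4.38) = 187.43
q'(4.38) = 104.03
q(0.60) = -397.82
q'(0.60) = 148.48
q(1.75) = -210.94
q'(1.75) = 171.25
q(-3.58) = -432.80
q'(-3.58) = -201.64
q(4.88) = 231.81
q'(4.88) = 72.47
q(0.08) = -469.93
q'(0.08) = 127.76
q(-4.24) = -269.40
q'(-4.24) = -295.25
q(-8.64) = 2820.12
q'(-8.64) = -1186.52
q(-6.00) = 504.00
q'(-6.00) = -596.00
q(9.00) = -336.00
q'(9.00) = -416.00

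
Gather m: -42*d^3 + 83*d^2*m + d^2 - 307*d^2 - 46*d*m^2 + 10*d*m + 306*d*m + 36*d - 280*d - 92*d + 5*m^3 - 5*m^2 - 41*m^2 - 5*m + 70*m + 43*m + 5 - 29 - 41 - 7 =-42*d^3 - 306*d^2 - 336*d + 5*m^3 + m^2*(-46*d - 46) + m*(83*d^2 + 316*d + 108) - 72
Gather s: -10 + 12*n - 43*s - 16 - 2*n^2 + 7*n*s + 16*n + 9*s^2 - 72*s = -2*n^2 + 28*n + 9*s^2 + s*(7*n - 115) - 26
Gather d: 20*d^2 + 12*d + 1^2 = 20*d^2 + 12*d + 1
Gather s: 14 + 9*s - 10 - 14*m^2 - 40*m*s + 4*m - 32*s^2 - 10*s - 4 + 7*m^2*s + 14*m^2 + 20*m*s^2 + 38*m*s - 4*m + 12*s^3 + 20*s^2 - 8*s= 12*s^3 + s^2*(20*m - 12) + s*(7*m^2 - 2*m - 9)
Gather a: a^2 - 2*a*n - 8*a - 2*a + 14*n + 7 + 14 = a^2 + a*(-2*n - 10) + 14*n + 21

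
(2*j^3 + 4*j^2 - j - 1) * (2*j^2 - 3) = 4*j^5 + 8*j^4 - 8*j^3 - 14*j^2 + 3*j + 3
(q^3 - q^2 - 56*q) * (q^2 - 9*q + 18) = q^5 - 10*q^4 - 29*q^3 + 486*q^2 - 1008*q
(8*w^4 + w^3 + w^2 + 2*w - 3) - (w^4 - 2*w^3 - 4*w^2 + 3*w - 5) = 7*w^4 + 3*w^3 + 5*w^2 - w + 2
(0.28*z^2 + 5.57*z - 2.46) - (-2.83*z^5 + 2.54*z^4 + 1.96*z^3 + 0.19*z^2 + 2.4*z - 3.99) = 2.83*z^5 - 2.54*z^4 - 1.96*z^3 + 0.09*z^2 + 3.17*z + 1.53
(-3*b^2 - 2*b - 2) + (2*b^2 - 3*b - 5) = -b^2 - 5*b - 7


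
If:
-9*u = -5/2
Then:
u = 5/18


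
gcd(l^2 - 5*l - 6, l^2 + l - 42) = l - 6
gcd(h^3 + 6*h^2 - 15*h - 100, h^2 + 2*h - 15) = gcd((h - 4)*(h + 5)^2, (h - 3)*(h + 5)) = h + 5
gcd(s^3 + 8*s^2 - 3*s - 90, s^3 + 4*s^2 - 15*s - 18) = s^2 + 3*s - 18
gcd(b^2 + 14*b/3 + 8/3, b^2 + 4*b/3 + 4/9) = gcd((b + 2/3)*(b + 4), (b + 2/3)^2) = b + 2/3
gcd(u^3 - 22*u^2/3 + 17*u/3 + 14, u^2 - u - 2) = u + 1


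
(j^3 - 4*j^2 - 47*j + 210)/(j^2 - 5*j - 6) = (j^2 + 2*j - 35)/(j + 1)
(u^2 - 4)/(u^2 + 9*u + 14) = (u - 2)/(u + 7)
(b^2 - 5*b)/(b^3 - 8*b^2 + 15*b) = 1/(b - 3)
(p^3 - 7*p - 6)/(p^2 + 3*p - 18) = (p^2 + 3*p + 2)/(p + 6)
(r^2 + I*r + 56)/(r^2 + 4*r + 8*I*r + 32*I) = (r - 7*I)/(r + 4)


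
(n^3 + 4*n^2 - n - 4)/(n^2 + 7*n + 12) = (n^2 - 1)/(n + 3)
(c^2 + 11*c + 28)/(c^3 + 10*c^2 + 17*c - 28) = 1/(c - 1)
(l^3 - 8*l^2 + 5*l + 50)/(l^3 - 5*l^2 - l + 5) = (l^2 - 3*l - 10)/(l^2 - 1)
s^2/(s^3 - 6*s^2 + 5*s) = s/(s^2 - 6*s + 5)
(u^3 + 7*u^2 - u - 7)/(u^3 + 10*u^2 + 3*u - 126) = (u^2 - 1)/(u^2 + 3*u - 18)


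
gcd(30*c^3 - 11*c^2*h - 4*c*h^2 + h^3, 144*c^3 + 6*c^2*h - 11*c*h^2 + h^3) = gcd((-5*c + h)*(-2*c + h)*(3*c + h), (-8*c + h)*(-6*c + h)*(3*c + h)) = 3*c + h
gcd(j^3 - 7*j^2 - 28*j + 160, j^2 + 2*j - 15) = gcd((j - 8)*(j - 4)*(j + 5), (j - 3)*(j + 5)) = j + 5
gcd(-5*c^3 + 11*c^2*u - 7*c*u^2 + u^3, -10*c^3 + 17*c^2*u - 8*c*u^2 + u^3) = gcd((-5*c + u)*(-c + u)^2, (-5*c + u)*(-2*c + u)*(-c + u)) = 5*c^2 - 6*c*u + u^2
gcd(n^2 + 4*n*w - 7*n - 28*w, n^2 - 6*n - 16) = 1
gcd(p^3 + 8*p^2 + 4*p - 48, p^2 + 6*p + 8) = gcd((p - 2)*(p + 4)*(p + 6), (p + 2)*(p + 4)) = p + 4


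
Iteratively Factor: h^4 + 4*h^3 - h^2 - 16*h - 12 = (h + 1)*(h^3 + 3*h^2 - 4*h - 12) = (h + 1)*(h + 2)*(h^2 + h - 6) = (h - 2)*(h + 1)*(h + 2)*(h + 3)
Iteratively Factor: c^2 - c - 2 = (c + 1)*(c - 2)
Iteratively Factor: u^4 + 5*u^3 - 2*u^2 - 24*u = (u - 2)*(u^3 + 7*u^2 + 12*u) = (u - 2)*(u + 3)*(u^2 + 4*u) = u*(u - 2)*(u + 3)*(u + 4)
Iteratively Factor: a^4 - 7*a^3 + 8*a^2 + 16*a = (a)*(a^3 - 7*a^2 + 8*a + 16) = a*(a - 4)*(a^2 - 3*a - 4) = a*(a - 4)*(a + 1)*(a - 4)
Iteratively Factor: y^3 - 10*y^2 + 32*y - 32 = (y - 2)*(y^2 - 8*y + 16) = (y - 4)*(y - 2)*(y - 4)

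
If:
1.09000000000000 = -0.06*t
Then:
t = -18.17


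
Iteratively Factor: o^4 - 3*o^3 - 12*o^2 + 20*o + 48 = (o + 2)*(o^3 - 5*o^2 - 2*o + 24) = (o - 3)*(o + 2)*(o^2 - 2*o - 8) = (o - 4)*(o - 3)*(o + 2)*(o + 2)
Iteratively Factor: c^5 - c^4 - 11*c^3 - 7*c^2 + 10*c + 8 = (c + 2)*(c^4 - 3*c^3 - 5*c^2 + 3*c + 4) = (c + 1)*(c + 2)*(c^3 - 4*c^2 - c + 4) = (c + 1)^2*(c + 2)*(c^2 - 5*c + 4) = (c - 4)*(c + 1)^2*(c + 2)*(c - 1)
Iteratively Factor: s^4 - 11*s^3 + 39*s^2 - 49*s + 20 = (s - 1)*(s^3 - 10*s^2 + 29*s - 20) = (s - 1)^2*(s^2 - 9*s + 20) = (s - 5)*(s - 1)^2*(s - 4)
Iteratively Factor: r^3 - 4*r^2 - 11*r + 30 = (r - 5)*(r^2 + r - 6) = (r - 5)*(r - 2)*(r + 3)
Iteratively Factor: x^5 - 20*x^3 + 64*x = (x)*(x^4 - 20*x^2 + 64) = x*(x - 4)*(x^3 + 4*x^2 - 4*x - 16) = x*(x - 4)*(x + 4)*(x^2 - 4) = x*(x - 4)*(x + 2)*(x + 4)*(x - 2)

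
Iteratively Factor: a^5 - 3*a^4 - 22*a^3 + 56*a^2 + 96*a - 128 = (a + 4)*(a^4 - 7*a^3 + 6*a^2 + 32*a - 32) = (a - 1)*(a + 4)*(a^3 - 6*a^2 + 32) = (a - 4)*(a - 1)*(a + 4)*(a^2 - 2*a - 8) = (a - 4)^2*(a - 1)*(a + 4)*(a + 2)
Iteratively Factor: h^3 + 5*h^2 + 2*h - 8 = (h - 1)*(h^2 + 6*h + 8) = (h - 1)*(h + 4)*(h + 2)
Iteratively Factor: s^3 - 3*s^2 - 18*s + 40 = (s + 4)*(s^2 - 7*s + 10) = (s - 5)*(s + 4)*(s - 2)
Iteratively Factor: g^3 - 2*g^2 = (g)*(g^2 - 2*g) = g^2*(g - 2)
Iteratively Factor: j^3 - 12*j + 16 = (j - 2)*(j^2 + 2*j - 8) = (j - 2)^2*(j + 4)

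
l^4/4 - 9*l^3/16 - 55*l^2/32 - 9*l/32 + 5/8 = (l/4 + 1/4)*(l - 4)*(l - 1/2)*(l + 5/4)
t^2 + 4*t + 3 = (t + 1)*(t + 3)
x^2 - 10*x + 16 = (x - 8)*(x - 2)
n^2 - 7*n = n*(n - 7)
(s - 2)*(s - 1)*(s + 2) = s^3 - s^2 - 4*s + 4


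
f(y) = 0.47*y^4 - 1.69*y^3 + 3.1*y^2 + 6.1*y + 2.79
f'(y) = 1.88*y^3 - 5.07*y^2 + 6.2*y + 6.1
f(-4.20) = 303.31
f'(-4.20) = -248.66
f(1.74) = 18.19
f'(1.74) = 11.44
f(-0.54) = 0.71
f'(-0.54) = 0.98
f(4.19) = 103.32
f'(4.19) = 81.36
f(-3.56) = 172.10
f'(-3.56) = -165.05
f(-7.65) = 2503.85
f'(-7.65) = -1179.71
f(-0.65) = 0.68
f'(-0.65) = -0.59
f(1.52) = 15.80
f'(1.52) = 10.41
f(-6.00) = 1051.95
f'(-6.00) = -619.70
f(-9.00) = 4514.67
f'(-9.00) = -1830.89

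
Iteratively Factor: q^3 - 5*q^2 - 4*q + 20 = (q - 2)*(q^2 - 3*q - 10) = (q - 2)*(q + 2)*(q - 5)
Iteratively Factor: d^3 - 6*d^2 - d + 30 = (d - 3)*(d^2 - 3*d - 10) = (d - 3)*(d + 2)*(d - 5)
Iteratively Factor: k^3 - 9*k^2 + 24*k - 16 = (k - 4)*(k^2 - 5*k + 4) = (k - 4)*(k - 1)*(k - 4)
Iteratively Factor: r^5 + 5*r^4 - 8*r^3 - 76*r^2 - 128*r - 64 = (r + 4)*(r^4 + r^3 - 12*r^2 - 28*r - 16) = (r + 1)*(r + 4)*(r^3 - 12*r - 16) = (r - 4)*(r + 1)*(r + 4)*(r^2 + 4*r + 4) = (r - 4)*(r + 1)*(r + 2)*(r + 4)*(r + 2)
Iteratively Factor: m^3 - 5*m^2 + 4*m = (m)*(m^2 - 5*m + 4) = m*(m - 4)*(m - 1)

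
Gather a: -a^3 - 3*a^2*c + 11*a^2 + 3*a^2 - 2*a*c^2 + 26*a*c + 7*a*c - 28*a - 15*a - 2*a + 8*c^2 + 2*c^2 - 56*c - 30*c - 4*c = -a^3 + a^2*(14 - 3*c) + a*(-2*c^2 + 33*c - 45) + 10*c^2 - 90*c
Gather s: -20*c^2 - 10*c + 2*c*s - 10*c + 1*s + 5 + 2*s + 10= -20*c^2 - 20*c + s*(2*c + 3) + 15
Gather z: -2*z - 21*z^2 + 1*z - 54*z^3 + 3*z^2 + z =-54*z^3 - 18*z^2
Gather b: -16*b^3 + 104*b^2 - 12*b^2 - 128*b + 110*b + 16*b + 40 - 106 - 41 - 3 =-16*b^3 + 92*b^2 - 2*b - 110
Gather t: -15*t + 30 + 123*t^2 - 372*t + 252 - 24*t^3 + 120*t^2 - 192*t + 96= -24*t^3 + 243*t^2 - 579*t + 378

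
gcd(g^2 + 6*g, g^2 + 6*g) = g^2 + 6*g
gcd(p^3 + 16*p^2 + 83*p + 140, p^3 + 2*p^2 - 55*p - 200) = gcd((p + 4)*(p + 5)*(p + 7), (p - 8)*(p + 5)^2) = p + 5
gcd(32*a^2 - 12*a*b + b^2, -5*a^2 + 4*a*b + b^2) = 1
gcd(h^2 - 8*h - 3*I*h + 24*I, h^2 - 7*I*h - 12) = h - 3*I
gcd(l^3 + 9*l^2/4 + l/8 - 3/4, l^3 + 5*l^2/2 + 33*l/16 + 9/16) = l + 3/4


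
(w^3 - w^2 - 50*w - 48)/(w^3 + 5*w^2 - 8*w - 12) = (w - 8)/(w - 2)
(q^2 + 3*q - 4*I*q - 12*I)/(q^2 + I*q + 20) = (q + 3)/(q + 5*I)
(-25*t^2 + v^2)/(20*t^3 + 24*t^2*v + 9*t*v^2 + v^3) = (-5*t + v)/(4*t^2 + 4*t*v + v^2)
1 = 1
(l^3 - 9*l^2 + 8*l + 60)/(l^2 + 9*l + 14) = (l^2 - 11*l + 30)/(l + 7)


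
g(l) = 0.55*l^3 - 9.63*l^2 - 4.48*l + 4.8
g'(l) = 1.65*l^2 - 19.26*l - 4.48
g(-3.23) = -99.73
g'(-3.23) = 74.94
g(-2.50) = -52.78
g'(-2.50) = 53.98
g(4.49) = -159.67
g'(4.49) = -57.69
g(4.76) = -175.40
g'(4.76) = -58.77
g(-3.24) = -100.48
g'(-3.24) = 75.24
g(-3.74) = -141.92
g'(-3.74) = 90.63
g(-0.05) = 5.00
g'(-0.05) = -3.51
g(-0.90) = 0.63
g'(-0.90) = 14.19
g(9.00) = -414.60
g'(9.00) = -44.17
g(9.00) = -414.60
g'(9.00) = -44.17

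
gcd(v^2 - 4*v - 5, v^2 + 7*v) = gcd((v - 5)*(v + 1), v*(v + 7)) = 1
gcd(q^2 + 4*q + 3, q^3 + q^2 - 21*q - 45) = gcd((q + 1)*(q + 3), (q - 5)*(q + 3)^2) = q + 3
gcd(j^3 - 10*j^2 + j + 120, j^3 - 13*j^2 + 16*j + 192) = j^2 - 5*j - 24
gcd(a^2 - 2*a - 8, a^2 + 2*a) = a + 2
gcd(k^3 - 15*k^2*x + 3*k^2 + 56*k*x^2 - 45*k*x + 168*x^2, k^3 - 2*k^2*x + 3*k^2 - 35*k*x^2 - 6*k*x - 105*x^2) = -k^2 + 7*k*x - 3*k + 21*x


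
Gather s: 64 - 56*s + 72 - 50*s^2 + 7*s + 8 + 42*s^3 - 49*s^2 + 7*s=42*s^3 - 99*s^2 - 42*s + 144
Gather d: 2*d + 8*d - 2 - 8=10*d - 10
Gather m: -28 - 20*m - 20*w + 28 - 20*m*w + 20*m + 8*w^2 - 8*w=-20*m*w + 8*w^2 - 28*w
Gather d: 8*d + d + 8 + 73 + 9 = 9*d + 90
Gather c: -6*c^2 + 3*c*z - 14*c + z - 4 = -6*c^2 + c*(3*z - 14) + z - 4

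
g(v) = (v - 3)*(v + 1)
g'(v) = 2*v - 2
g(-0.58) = -1.50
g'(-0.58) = -3.16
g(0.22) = -3.39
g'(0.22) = -1.56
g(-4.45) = 25.70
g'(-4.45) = -10.90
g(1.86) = -3.26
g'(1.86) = 1.72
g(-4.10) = 22.01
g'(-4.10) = -10.20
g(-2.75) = 10.06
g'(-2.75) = -7.50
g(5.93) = 20.30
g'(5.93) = 9.86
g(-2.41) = 7.63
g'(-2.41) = -6.82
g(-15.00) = 252.00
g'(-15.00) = -32.00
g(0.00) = -3.00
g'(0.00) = -2.00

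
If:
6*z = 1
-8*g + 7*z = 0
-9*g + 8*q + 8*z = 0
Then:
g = 7/48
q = -1/384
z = 1/6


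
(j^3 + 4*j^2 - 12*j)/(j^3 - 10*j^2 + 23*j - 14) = j*(j + 6)/(j^2 - 8*j + 7)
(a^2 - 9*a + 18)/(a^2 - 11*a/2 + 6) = 2*(a^2 - 9*a + 18)/(2*a^2 - 11*a + 12)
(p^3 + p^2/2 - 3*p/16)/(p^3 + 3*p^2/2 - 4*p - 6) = p*(16*p^2 + 8*p - 3)/(8*(2*p^3 + 3*p^2 - 8*p - 12))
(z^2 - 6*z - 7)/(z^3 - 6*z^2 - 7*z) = 1/z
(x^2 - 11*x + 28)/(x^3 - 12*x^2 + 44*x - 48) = (x - 7)/(x^2 - 8*x + 12)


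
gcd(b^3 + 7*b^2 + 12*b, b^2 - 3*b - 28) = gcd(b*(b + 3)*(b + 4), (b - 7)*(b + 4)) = b + 4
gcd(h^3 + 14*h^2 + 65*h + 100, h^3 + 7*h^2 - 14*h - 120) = h + 5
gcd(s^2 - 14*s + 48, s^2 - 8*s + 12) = s - 6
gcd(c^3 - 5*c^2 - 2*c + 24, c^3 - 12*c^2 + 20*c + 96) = c + 2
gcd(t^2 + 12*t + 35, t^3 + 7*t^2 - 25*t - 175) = t^2 + 12*t + 35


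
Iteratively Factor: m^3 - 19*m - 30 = (m - 5)*(m^2 + 5*m + 6) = (m - 5)*(m + 3)*(m + 2)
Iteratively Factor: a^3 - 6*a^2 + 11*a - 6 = (a - 2)*(a^2 - 4*a + 3) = (a - 3)*(a - 2)*(a - 1)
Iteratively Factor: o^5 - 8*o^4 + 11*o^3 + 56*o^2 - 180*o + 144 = (o - 2)*(o^4 - 6*o^3 - o^2 + 54*o - 72) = (o - 2)*(o + 3)*(o^3 - 9*o^2 + 26*o - 24) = (o - 2)^2*(o + 3)*(o^2 - 7*o + 12) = (o - 3)*(o - 2)^2*(o + 3)*(o - 4)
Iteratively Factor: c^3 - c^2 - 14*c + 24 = (c - 3)*(c^2 + 2*c - 8) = (c - 3)*(c + 4)*(c - 2)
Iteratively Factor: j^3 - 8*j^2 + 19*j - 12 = (j - 4)*(j^2 - 4*j + 3) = (j - 4)*(j - 3)*(j - 1)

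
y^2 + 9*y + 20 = (y + 4)*(y + 5)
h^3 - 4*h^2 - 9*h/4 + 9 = (h - 4)*(h - 3/2)*(h + 3/2)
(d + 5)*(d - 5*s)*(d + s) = d^3 - 4*d^2*s + 5*d^2 - 5*d*s^2 - 20*d*s - 25*s^2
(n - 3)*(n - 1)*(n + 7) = n^3 + 3*n^2 - 25*n + 21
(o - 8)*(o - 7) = o^2 - 15*o + 56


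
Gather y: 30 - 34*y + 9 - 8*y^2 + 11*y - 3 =-8*y^2 - 23*y + 36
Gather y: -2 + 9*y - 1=9*y - 3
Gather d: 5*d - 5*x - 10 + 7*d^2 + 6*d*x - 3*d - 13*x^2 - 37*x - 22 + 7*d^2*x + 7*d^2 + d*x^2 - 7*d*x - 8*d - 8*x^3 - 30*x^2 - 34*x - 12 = d^2*(7*x + 14) + d*(x^2 - x - 6) - 8*x^3 - 43*x^2 - 76*x - 44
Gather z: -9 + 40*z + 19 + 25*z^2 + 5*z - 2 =25*z^2 + 45*z + 8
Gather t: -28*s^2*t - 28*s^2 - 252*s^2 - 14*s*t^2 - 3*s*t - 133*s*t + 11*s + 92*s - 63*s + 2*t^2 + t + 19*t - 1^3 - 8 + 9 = -280*s^2 + 40*s + t^2*(2 - 14*s) + t*(-28*s^2 - 136*s + 20)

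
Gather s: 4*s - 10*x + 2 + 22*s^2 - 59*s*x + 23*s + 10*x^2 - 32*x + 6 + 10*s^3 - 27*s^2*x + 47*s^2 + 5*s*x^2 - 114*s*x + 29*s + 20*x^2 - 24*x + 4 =10*s^3 + s^2*(69 - 27*x) + s*(5*x^2 - 173*x + 56) + 30*x^2 - 66*x + 12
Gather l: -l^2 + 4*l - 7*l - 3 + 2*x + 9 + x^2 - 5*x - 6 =-l^2 - 3*l + x^2 - 3*x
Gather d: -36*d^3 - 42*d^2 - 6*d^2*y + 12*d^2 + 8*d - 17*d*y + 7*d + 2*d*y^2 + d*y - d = -36*d^3 + d^2*(-6*y - 30) + d*(2*y^2 - 16*y + 14)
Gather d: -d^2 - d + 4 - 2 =-d^2 - d + 2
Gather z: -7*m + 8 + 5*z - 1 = -7*m + 5*z + 7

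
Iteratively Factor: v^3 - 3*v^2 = (v)*(v^2 - 3*v) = v^2*(v - 3)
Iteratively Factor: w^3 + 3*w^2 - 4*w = (w - 1)*(w^2 + 4*w) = w*(w - 1)*(w + 4)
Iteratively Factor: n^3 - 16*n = (n)*(n^2 - 16) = n*(n + 4)*(n - 4)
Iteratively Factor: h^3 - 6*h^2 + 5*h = (h - 1)*(h^2 - 5*h) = h*(h - 1)*(h - 5)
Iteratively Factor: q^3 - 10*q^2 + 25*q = (q)*(q^2 - 10*q + 25) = q*(q - 5)*(q - 5)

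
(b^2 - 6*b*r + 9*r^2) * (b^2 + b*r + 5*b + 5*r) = b^4 - 5*b^3*r + 5*b^3 + 3*b^2*r^2 - 25*b^2*r + 9*b*r^3 + 15*b*r^2 + 45*r^3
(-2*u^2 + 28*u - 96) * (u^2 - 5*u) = -2*u^4 + 38*u^3 - 236*u^2 + 480*u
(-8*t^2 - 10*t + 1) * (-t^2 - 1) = 8*t^4 + 10*t^3 + 7*t^2 + 10*t - 1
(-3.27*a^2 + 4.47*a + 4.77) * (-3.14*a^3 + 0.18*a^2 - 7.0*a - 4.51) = 10.2678*a^5 - 14.6244*a^4 + 8.7168*a^3 - 15.6837*a^2 - 53.5497*a - 21.5127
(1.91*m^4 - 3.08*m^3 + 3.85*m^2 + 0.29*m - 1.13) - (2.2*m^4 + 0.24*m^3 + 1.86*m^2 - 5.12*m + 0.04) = -0.29*m^4 - 3.32*m^3 + 1.99*m^2 + 5.41*m - 1.17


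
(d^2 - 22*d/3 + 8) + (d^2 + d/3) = 2*d^2 - 7*d + 8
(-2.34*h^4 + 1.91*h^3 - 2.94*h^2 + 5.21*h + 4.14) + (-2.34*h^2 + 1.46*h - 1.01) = -2.34*h^4 + 1.91*h^3 - 5.28*h^2 + 6.67*h + 3.13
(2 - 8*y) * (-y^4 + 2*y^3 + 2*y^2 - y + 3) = 8*y^5 - 18*y^4 - 12*y^3 + 12*y^2 - 26*y + 6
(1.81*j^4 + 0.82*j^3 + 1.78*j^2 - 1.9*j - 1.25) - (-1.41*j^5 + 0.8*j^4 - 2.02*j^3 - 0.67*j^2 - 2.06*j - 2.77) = 1.41*j^5 + 1.01*j^4 + 2.84*j^3 + 2.45*j^2 + 0.16*j + 1.52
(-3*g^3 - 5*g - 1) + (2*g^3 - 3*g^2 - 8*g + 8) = -g^3 - 3*g^2 - 13*g + 7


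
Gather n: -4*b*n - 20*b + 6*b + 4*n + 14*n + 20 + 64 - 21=-14*b + n*(18 - 4*b) + 63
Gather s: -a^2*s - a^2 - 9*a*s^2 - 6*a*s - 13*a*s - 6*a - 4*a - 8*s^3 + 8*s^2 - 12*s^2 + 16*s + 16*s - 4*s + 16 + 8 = -a^2 - 10*a - 8*s^3 + s^2*(-9*a - 4) + s*(-a^2 - 19*a + 28) + 24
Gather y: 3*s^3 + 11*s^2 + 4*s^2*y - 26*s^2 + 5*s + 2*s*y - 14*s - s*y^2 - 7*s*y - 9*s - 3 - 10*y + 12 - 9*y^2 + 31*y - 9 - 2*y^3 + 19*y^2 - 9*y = 3*s^3 - 15*s^2 - 18*s - 2*y^3 + y^2*(10 - s) + y*(4*s^2 - 5*s + 12)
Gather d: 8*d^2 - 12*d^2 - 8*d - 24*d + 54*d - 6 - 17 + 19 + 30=-4*d^2 + 22*d + 26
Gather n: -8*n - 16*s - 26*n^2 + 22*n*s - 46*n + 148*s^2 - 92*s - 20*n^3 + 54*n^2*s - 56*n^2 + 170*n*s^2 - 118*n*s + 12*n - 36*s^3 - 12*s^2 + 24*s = -20*n^3 + n^2*(54*s - 82) + n*(170*s^2 - 96*s - 42) - 36*s^3 + 136*s^2 - 84*s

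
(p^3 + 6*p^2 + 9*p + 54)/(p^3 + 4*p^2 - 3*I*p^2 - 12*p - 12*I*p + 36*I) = (p + 3*I)/(p - 2)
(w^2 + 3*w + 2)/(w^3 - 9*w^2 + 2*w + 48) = (w + 1)/(w^2 - 11*w + 24)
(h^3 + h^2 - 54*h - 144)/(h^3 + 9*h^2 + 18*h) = (h - 8)/h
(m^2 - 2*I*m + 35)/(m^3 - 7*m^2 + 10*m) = (m^2 - 2*I*m + 35)/(m*(m^2 - 7*m + 10))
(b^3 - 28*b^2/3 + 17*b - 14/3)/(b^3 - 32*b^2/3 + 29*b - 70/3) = (3*b - 1)/(3*b - 5)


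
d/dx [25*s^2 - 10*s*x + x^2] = -10*s + 2*x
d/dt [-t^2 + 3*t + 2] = 3 - 2*t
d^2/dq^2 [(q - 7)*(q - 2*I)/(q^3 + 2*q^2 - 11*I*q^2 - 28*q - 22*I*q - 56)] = (2*q^6 + q^5*(-42 - 12*I) + q^4*(-48 + 738*I) + q^3*(5002 + 584*I) + q^2*(1512 - 17220*I) + q*(-34272 + 4200*I) + 6048 + 35056*I)/(q^9 + q^8*(6 - 33*I) + q^7*(-435 - 198*I) + q^6*(-2674 + 2783*I) + q^5*(7152 + 18810*I) + q^4*(71520 + 12276*I) + q^3*(128240 - 129800*I) + q^2*(-31584 - 310464*I) + q*(-263424 - 206976*I) - 175616)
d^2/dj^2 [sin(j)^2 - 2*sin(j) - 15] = 2*sin(j) + 2*cos(2*j)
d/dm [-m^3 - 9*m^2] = 3*m*(-m - 6)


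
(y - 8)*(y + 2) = y^2 - 6*y - 16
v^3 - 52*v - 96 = (v - 8)*(v + 2)*(v + 6)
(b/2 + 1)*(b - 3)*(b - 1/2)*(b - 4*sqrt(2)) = b^4/2 - 2*sqrt(2)*b^3 - 3*b^3/4 - 11*b^2/4 + 3*sqrt(2)*b^2 + 3*b/2 + 11*sqrt(2)*b - 6*sqrt(2)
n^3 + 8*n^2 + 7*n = n*(n + 1)*(n + 7)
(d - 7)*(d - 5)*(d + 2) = d^3 - 10*d^2 + 11*d + 70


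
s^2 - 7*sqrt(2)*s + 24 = (s - 4*sqrt(2))*(s - 3*sqrt(2))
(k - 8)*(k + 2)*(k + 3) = k^3 - 3*k^2 - 34*k - 48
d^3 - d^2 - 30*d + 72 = (d - 4)*(d - 3)*(d + 6)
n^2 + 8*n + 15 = (n + 3)*(n + 5)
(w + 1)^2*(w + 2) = w^3 + 4*w^2 + 5*w + 2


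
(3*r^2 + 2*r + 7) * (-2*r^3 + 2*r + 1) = -6*r^5 - 4*r^4 - 8*r^3 + 7*r^2 + 16*r + 7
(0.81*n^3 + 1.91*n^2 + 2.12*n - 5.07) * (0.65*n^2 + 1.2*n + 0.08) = 0.5265*n^5 + 2.2135*n^4 + 3.7348*n^3 - 0.5987*n^2 - 5.9144*n - 0.4056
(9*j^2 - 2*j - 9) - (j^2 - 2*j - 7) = 8*j^2 - 2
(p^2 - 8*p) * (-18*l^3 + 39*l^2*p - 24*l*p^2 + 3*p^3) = -18*l^3*p^2 + 144*l^3*p + 39*l^2*p^3 - 312*l^2*p^2 - 24*l*p^4 + 192*l*p^3 + 3*p^5 - 24*p^4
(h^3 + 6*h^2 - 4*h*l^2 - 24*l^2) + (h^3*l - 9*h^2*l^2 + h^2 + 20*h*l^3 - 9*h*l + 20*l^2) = h^3*l + h^3 - 9*h^2*l^2 + 7*h^2 + 20*h*l^3 - 4*h*l^2 - 9*h*l - 4*l^2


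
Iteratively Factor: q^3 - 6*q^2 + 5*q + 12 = (q + 1)*(q^2 - 7*q + 12) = (q - 4)*(q + 1)*(q - 3)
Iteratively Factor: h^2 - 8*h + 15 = (h - 5)*(h - 3)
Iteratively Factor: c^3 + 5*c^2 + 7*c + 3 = (c + 1)*(c^2 + 4*c + 3) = (c + 1)^2*(c + 3)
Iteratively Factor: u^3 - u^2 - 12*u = (u - 4)*(u^2 + 3*u) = u*(u - 4)*(u + 3)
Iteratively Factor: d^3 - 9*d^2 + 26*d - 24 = (d - 4)*(d^2 - 5*d + 6) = (d - 4)*(d - 3)*(d - 2)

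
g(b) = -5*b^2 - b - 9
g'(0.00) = -1.00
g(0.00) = -9.00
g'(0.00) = -1.00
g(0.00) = -9.00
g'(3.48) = -35.80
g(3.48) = -73.03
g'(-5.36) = 52.60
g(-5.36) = -147.29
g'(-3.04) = 29.40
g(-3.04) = -52.17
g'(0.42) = -5.20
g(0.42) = -10.30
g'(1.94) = -20.40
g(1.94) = -29.76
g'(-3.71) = 36.10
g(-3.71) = -74.11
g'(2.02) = -21.20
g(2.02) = -31.42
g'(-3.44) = 33.40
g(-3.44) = -64.73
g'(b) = -10*b - 1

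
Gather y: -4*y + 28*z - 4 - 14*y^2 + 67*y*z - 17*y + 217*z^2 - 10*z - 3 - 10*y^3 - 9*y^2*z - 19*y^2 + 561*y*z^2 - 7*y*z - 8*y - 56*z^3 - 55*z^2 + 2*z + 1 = -10*y^3 + y^2*(-9*z - 33) + y*(561*z^2 + 60*z - 29) - 56*z^3 + 162*z^2 + 20*z - 6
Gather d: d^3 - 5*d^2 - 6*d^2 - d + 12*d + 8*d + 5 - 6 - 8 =d^3 - 11*d^2 + 19*d - 9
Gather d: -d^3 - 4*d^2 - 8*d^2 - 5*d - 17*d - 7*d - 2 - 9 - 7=-d^3 - 12*d^2 - 29*d - 18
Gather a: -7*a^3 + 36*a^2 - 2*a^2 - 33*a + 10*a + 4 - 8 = -7*a^3 + 34*a^2 - 23*a - 4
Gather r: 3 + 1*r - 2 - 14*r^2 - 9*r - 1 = -14*r^2 - 8*r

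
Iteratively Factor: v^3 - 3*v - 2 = (v - 2)*(v^2 + 2*v + 1) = (v - 2)*(v + 1)*(v + 1)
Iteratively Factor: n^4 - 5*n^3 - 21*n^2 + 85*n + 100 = (n + 1)*(n^3 - 6*n^2 - 15*n + 100) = (n + 1)*(n + 4)*(n^2 - 10*n + 25) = (n - 5)*(n + 1)*(n + 4)*(n - 5)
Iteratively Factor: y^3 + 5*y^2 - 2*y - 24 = (y + 4)*(y^2 + y - 6) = (y - 2)*(y + 4)*(y + 3)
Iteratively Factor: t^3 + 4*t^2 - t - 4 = (t - 1)*(t^2 + 5*t + 4) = (t - 1)*(t + 1)*(t + 4)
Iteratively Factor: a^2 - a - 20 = (a + 4)*(a - 5)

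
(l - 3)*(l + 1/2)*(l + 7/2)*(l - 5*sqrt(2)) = l^4 - 5*sqrt(2)*l^3 + l^3 - 41*l^2/4 - 5*sqrt(2)*l^2 - 21*l/4 + 205*sqrt(2)*l/4 + 105*sqrt(2)/4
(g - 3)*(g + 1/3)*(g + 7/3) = g^3 - g^2/3 - 65*g/9 - 7/3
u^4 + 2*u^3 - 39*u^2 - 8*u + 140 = (u - 5)*(u - 2)*(u + 2)*(u + 7)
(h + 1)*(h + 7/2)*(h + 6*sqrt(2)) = h^3 + 9*h^2/2 + 6*sqrt(2)*h^2 + 7*h/2 + 27*sqrt(2)*h + 21*sqrt(2)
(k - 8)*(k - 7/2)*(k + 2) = k^3 - 19*k^2/2 + 5*k + 56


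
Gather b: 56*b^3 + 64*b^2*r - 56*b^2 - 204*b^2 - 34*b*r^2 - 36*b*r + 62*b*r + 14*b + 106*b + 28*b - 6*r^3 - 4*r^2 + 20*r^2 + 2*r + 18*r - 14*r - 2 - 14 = 56*b^3 + b^2*(64*r - 260) + b*(-34*r^2 + 26*r + 148) - 6*r^3 + 16*r^2 + 6*r - 16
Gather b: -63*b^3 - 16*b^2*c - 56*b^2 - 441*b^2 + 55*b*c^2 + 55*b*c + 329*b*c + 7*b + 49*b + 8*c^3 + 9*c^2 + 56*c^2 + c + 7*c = -63*b^3 + b^2*(-16*c - 497) + b*(55*c^2 + 384*c + 56) + 8*c^3 + 65*c^2 + 8*c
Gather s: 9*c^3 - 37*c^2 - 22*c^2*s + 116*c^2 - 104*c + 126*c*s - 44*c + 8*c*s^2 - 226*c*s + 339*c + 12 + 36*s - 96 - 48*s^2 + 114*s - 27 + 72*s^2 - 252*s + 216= 9*c^3 + 79*c^2 + 191*c + s^2*(8*c + 24) + s*(-22*c^2 - 100*c - 102) + 105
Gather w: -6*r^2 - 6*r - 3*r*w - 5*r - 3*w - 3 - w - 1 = -6*r^2 - 11*r + w*(-3*r - 4) - 4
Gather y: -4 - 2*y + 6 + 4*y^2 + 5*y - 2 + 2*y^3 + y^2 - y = 2*y^3 + 5*y^2 + 2*y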